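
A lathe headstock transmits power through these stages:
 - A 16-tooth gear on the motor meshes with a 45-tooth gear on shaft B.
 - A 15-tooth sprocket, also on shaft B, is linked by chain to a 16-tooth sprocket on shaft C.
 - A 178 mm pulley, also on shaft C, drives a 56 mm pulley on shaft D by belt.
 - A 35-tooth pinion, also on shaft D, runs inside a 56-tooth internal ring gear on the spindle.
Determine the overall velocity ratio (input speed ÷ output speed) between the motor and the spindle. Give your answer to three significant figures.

1.51

Each stage contributes driven/driver: gear mesh 45/16 = 2.8125, chain 16/15 = 1.0667, belt 56/178 = 0.31461, internal gear 56/35 = 1.6.
Overall: 2.8125 × 1.0667 × 0.31461 × 1.6 = 1.5101.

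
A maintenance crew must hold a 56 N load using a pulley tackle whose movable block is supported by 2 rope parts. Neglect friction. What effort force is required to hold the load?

Block-and-tackle MA = number of supporting rope parts = 2.
Effort = load / MA = 56 / 2 = 28 N.

28 N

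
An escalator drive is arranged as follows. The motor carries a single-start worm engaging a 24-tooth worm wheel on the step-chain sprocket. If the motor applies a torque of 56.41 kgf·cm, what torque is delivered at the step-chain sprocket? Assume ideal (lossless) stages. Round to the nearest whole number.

After the worm (24/1): 56.41 × 24 = 1353.8 kgf·cm

1354 kgf·cm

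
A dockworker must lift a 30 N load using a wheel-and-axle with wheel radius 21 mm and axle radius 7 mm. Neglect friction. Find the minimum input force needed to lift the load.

Wheel-and-axle MA = R/r = 21/7 = 3.
Effort = load / MA = 30 / 3 = 10 N.

10 N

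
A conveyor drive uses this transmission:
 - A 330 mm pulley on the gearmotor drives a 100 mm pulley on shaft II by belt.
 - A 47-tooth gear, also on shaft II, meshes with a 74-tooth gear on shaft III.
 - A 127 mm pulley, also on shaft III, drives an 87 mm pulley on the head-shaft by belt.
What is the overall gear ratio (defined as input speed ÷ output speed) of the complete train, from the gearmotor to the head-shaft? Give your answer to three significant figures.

Each stage contributes driven/driver: belt 100/330 = 0.30303, gear mesh 74/47 = 1.5745, belt 87/127 = 0.68504.
Overall: 0.30303 × 1.5745 × 0.68504 = 0.32684.

0.327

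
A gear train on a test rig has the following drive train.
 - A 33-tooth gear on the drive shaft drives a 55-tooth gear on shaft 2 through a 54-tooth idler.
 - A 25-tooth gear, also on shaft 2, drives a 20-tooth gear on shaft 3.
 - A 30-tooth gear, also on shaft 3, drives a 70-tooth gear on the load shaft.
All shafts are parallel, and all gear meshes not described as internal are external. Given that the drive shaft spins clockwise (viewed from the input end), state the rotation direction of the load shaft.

the drive shaft → shaft 2: driver → idler → driven is 2 external meshes, 2 reversals → CW.
shaft 2 → shaft 3: external mesh, 1 reversal → CCW.
shaft 3 → the load shaft: external mesh, 1 reversal → CW.
4 reversals in total — an even number — so the load shaft turns the same way as the drive shaft.

clockwise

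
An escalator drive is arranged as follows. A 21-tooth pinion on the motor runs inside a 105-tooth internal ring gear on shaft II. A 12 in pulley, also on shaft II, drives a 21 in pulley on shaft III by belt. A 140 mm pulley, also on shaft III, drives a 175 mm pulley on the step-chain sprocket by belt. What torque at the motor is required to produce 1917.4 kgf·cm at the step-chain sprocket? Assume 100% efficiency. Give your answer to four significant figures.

175.3 kgf·cm

Overall ratio R = 5 × 1.75 × 1.25 = 10.938.
Input torque = output torque / R = 1917.4 / 10.938 = 175.31 kgf·cm.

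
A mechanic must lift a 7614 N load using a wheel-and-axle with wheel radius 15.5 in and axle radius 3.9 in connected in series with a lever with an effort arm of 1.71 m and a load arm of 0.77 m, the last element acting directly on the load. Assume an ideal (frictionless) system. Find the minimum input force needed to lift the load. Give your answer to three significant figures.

863 N

Wheel-and-axle MA = R/r = 15.5/3.9 = 3.9744.
Lever MA = effort arm / load arm = 1.71/0.77 = 2.2208.
Combined ideal MA = 3.9744 × 2.2208 = 8.8262.
Effort = load / MA = 7614 / 8.8262 = 862.66 N.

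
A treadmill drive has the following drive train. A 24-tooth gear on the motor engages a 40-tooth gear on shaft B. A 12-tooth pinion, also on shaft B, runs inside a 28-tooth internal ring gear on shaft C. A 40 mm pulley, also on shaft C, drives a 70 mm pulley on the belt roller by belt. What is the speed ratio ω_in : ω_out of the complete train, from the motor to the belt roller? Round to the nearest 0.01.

6.81

Each stage contributes driven/driver: gear mesh 40/24 = 1.6667, internal gear 28/12 = 2.3333, belt 70/40 = 1.75.
Overall: 1.6667 × 2.3333 × 1.75 = 6.8056.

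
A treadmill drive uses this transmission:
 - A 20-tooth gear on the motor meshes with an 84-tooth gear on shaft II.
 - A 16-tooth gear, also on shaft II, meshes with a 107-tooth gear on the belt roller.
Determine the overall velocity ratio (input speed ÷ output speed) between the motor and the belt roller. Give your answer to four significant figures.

Each stage contributes driven/driver: gear mesh 84/20 = 4.2, gear mesh 107/16 = 6.6875.
Overall: 4.2 × 6.6875 = 28.087.

28.09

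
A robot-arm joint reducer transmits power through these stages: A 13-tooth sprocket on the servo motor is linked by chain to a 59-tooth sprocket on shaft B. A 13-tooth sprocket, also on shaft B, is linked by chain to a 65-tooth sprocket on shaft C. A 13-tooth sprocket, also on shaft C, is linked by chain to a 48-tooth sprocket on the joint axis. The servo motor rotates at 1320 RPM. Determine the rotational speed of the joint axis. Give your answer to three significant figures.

the servo motor → shaft B (chain, 59/13): 1320 ÷ 4.5385 = 290.85 RPM
shaft B → shaft C (chain, 65/13): 290.85 ÷ 5 = 58.169 RPM
shaft C → the joint axis (chain, 48/13): 58.169 ÷ 3.6923 = 15.754 RPM

15.8 RPM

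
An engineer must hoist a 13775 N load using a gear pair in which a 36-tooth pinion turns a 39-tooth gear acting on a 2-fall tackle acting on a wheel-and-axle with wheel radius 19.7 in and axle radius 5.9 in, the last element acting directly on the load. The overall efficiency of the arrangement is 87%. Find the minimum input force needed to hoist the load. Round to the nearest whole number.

Gear pair MA = 39/36 = 1.0833.
Block-and-tackle MA = number of supporting rope parts = 2.
Wheel-and-axle MA = R/r = 19.7/5.9 = 3.339.
Combined ideal MA = 1.0833 × 2 × 3.339 = 7.2345.
Actual MA = 7.2345 × 0.87 = 6.294.
Effort = load / actual MA = 13775 / 6.294 = 2188.6 N.

2189 N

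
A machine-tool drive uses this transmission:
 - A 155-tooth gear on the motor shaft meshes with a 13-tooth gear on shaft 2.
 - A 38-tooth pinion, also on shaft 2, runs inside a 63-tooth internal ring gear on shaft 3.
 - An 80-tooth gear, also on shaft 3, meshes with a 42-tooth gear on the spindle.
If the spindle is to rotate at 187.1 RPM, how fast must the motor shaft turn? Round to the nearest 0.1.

13.7 RPM

Overall ratio R = 0.083871 × 1.6579 × 0.525 = 0.073001.
Required input speed = output speed × R = 187.1 × 0.073001 = 13.658 RPM.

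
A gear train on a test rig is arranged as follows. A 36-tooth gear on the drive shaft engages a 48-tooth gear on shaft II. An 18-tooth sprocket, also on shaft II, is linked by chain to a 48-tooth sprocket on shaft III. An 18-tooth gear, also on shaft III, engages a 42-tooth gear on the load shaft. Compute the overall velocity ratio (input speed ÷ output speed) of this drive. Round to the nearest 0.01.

Each stage contributes driven/driver: gear mesh 48/36 = 1.3333, chain 48/18 = 2.6667, gear mesh 42/18 = 2.3333.
Overall: 1.3333 × 2.6667 × 2.3333 = 8.2963.

8.30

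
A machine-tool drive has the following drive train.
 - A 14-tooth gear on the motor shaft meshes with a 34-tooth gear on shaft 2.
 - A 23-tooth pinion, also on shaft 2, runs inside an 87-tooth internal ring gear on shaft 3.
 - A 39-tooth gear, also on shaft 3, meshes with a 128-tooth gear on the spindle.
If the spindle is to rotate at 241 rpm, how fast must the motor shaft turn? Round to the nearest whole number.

7266 rpm

Overall ratio R = 2.4286 × 3.7826 × 3.2821 = 30.15.
Required input speed = output speed × R = 241 × 30.15 = 7266.2 rpm.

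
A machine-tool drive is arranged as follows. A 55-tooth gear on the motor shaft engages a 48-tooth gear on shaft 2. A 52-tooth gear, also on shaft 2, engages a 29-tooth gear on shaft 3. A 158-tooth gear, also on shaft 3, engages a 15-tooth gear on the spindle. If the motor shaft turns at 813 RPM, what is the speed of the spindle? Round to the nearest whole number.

the motor shaft → shaft 2 (gear mesh, 48/55): 813 ÷ 0.87273 = 931.56 RPM
shaft 2 → shaft 3 (gear mesh, 29/52): 931.56 ÷ 0.55769 = 1670.4 RPM
shaft 3 → the spindle (gear mesh, 15/158): 1670.4 ÷ 0.094937 = 17595 RPM

17595 RPM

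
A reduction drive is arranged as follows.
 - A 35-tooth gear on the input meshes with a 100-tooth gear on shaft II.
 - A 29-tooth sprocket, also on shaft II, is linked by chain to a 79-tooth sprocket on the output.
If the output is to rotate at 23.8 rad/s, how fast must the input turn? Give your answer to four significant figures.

Overall ratio R = 2.8571 × 2.7241 = 7.7833.
Required input speed = output speed × R = 23.8 × 7.7833 = 185.24 rad/s.

185.2 rad/s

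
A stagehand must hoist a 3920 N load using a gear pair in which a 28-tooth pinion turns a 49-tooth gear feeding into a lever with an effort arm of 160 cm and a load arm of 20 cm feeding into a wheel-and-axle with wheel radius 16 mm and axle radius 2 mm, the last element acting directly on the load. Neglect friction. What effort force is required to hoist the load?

35 N

Gear pair MA = 49/28 = 1.75.
Lever MA = effort arm / load arm = 160/20 = 8.
Wheel-and-axle MA = R/r = 16/2 = 8.
Combined ideal MA = 1.75 × 8 × 8 = 112.
Effort = load / MA = 3920 / 112 = 35 N.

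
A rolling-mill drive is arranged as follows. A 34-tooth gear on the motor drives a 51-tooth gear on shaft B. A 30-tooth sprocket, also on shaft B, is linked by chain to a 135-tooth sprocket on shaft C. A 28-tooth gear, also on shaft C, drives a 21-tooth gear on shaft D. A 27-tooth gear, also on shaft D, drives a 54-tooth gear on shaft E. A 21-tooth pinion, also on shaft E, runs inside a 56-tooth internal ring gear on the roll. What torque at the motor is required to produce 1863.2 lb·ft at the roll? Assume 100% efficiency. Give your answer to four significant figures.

Overall ratio R = 1.5 × 4.5 × 0.75 × 2 × 2.6667 = 27.
Input torque = output torque / R = 1863.2 / 27 = 69.007 lb·ft.

69.01 lb·ft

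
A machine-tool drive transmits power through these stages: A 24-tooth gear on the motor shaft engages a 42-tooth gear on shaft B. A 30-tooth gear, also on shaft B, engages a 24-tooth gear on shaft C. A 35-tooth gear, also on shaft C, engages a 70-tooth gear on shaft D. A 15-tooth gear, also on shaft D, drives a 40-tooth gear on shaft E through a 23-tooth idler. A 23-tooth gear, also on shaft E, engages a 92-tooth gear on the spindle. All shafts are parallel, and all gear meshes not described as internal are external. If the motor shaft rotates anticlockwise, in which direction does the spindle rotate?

anticlockwise

the motor shaft → shaft B: external mesh, 1 reversal → CW.
shaft B → shaft C: external mesh, 1 reversal → CCW.
shaft C → shaft D: external mesh, 1 reversal → CW.
shaft D → shaft E: driver → idler → driven is 2 external meshes, 2 reversals → CW.
shaft E → the spindle: external mesh, 1 reversal → CCW.
6 reversals in total — an even number — so the spindle turns the same way as the motor shaft.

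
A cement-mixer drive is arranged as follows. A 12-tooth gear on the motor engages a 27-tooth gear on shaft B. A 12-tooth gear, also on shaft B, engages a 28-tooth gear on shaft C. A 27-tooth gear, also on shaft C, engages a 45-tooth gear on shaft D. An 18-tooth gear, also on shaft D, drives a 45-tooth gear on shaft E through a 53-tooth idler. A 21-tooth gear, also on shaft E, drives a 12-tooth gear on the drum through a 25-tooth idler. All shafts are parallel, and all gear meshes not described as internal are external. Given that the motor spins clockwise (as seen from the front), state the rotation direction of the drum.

counterclockwise

the motor → shaft B: external mesh, 1 reversal → CCW.
shaft B → shaft C: external mesh, 1 reversal → CW.
shaft C → shaft D: external mesh, 1 reversal → CCW.
shaft D → shaft E: driver → idler → driven is 2 external meshes, 2 reversals → CCW.
shaft E → the drum: driver → idler → driven is 2 external meshes, 2 reversals → CCW.
7 reversals in total — an odd number — so the drum turns opposite to the motor.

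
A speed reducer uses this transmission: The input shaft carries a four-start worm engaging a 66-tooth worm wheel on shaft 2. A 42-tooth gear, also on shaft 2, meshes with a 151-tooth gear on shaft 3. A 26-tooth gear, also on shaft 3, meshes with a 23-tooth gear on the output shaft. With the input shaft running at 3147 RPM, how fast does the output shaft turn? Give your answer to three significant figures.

60.0 RPM

the input shaft → shaft 2 (worm, 66/4): 3147 ÷ 16.5 = 190.73 RPM
shaft 2 → shaft 3 (gear mesh, 151/42): 190.73 ÷ 3.5952 = 53.05 RPM
shaft 3 → the output shaft (gear mesh, 23/26): 53.05 ÷ 0.88462 = 59.97 RPM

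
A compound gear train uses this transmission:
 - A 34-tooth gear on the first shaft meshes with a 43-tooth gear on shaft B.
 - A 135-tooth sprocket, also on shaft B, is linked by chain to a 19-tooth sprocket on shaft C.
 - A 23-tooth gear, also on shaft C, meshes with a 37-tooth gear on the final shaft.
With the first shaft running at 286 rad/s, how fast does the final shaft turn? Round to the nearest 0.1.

gear mesh 43/34 = 1.2647 → 286/1.2647 = 226.14 rad/s
chain 19/135 = 0.14074 → 226.14/0.14074 = 1606.8 rad/s
gear mesh 37/23 = 1.6087 → 1606.8/1.6087 = 998.81 rad/s

998.8 rad/s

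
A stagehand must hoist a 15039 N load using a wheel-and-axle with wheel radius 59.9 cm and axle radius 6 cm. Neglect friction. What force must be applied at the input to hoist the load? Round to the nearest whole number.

Wheel-and-axle MA = R/r = 59.9/6 = 9.9833.
Effort = load / MA = 15039 / 9.9833 = 1506.4 N.

1506 N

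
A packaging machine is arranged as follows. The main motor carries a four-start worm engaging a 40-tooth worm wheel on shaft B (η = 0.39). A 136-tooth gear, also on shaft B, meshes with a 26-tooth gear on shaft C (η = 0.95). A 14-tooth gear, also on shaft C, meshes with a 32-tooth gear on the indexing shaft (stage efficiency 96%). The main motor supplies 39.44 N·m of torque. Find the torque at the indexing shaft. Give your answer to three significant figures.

Worm: ratio = 40/4 = 10; torque at shaft B = 39.44 × 10 × 0.39 = 153.82 N·m.
Gear mesh: ratio = 26/136 = 0.19118; torque at shaft C = 153.82 × 0.19118 × 0.95 = 27.936 N·m.
Gear mesh: ratio = 32/14 = 2.2857; torque at the indexing shaft = 27.936 × 2.2857 × 0.96 = 61.299 N·m.

61.3 N·m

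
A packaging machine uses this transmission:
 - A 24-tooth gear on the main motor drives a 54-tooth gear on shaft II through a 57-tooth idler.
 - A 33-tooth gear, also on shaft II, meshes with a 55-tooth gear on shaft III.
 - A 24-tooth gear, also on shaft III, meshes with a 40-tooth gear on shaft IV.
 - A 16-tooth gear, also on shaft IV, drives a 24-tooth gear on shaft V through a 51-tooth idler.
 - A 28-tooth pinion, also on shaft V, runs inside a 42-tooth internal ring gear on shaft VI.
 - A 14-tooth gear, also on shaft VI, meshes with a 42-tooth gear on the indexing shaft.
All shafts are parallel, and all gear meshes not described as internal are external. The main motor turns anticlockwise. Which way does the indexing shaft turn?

the main motor → shaft II: driver → idler → driven is 2 external meshes, 2 reversals → CCW.
shaft II → shaft III: external mesh, 1 reversal → CW.
shaft III → shaft IV: external mesh, 1 reversal → CCW.
shaft IV → shaft V: driver → idler → driven is 2 external meshes, 2 reversals → CCW.
shaft V → shaft VI: internal mesh, same direction → CCW.
shaft VI → the indexing shaft: external mesh, 1 reversal → CW.
7 reversals in total — an odd number — so the indexing shaft turns opposite to the main motor.

clockwise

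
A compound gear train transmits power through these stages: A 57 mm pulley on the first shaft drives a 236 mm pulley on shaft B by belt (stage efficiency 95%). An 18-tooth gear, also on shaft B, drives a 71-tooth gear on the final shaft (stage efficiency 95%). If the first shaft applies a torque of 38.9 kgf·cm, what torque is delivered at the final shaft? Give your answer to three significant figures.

After the belt (236/57): 38.9 × 4.1404 × 0.95 = 153.01 kgf·cm
After the gear mesh (71/18): 153.01 × 3.9444 × 0.95 = 573.35 kgf·cm

573 kgf·cm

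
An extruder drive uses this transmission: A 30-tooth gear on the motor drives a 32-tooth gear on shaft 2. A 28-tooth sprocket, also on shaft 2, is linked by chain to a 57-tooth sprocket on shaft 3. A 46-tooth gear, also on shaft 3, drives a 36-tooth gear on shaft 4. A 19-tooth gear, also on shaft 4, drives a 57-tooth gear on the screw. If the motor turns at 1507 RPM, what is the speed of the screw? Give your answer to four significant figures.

295.6 RPM

Gear mesh: ratio = 32/30 = 1.0667, so shaft 2 turns at 1507 / 1.0667 = 1412.8 RPM.
Chain: ratio = 57/28 = 2.0357, so shaft 3 turns at 1412.8 / 2.0357 = 694.01 RPM.
Gear mesh: ratio = 36/46 = 0.78261, so shaft 4 turns at 694.01 / 0.78261 = 886.79 RPM.
Gear mesh: ratio = 57/19 = 3, so the screw turns at 886.79 / 3 = 295.6 RPM.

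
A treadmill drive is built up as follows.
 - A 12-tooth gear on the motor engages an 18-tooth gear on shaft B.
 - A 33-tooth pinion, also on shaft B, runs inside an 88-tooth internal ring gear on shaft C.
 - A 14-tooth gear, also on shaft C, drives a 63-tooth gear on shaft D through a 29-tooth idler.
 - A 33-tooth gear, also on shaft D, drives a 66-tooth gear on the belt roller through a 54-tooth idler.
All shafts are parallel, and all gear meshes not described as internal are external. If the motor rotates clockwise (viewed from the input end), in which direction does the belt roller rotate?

the motor → shaft B: external mesh, 1 reversal → CCW.
shaft B → shaft C: internal mesh, same direction → CCW.
shaft C → shaft D: driver → idler → driven is 2 external meshes, 2 reversals → CCW.
shaft D → the belt roller: driver → idler → driven is 2 external meshes, 2 reversals → CCW.
5 reversals in total — an odd number — so the belt roller turns opposite to the motor.

counterclockwise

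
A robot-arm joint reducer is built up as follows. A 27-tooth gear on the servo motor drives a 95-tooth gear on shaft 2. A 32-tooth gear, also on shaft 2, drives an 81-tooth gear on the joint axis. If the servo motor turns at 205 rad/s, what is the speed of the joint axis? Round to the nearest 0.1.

gear mesh 95/27 = 3.5185 → 205/3.5185 = 58.263 rad/s
gear mesh 81/32 = 2.5312 → 58.263/2.5312 = 23.018 rad/s

23.0 rad/s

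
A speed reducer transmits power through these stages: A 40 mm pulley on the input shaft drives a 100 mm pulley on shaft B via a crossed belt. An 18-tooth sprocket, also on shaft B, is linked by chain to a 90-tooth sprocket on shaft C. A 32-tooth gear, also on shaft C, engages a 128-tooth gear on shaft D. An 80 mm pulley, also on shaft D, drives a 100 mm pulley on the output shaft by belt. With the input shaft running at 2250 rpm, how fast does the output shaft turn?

the input shaft → shaft B (belt, 100/40): 2250 ÷ 2.5 = 900 rpm
shaft B → shaft C (chain, 90/18): 900 ÷ 5 = 180 rpm
shaft C → shaft D (gear mesh, 128/32): 180 ÷ 4 = 45 rpm
shaft D → the output shaft (belt, 100/80): 45 ÷ 1.25 = 36 rpm

36 rpm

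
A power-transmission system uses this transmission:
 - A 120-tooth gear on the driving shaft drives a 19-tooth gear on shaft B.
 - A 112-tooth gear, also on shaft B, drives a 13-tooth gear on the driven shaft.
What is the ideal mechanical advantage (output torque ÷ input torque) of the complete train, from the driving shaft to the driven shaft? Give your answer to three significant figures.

0.0184

Each stage contributes driven/driver: gear mesh 19/120 = 0.15833, gear mesh 13/112 = 0.11607.
Overall: 0.15833 × 0.11607 = 0.018378.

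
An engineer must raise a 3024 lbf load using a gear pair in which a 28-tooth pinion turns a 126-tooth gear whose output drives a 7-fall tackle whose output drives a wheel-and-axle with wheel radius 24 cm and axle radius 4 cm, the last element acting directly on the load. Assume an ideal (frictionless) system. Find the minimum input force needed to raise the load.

Gear pair MA = 126/28 = 4.5.
Block-and-tackle MA = number of supporting rope parts = 7.
Wheel-and-axle MA = R/r = 24/4 = 6.
Combined ideal MA = 4.5 × 7 × 6 = 189.
Effort = load / MA = 3024 / 189 = 16 lbf.

16 lbf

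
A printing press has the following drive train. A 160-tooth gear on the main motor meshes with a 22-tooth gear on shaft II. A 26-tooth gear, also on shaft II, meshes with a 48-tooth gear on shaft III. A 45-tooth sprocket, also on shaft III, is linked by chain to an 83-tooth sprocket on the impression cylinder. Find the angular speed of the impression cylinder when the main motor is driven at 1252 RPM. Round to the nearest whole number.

Gear mesh: ratio = 22/160 = 0.1375, so shaft II turns at 1252 / 0.1375 = 9105.5 RPM.
Gear mesh: ratio = 48/26 = 1.8462, so shaft III turns at 9105.5 / 1.8462 = 4932.1 RPM.
Chain: ratio = 83/45 = 1.8444, so the impression cylinder turns at 4932.1 / 1.8444 = 2674 RPM.

2674 RPM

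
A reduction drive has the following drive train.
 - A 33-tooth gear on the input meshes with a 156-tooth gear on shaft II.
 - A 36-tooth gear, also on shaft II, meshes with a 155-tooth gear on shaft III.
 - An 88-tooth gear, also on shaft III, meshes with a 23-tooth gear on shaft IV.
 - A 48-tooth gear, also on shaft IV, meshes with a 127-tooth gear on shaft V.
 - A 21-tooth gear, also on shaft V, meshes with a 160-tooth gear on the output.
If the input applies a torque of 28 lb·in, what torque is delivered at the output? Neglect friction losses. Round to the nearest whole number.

3003 lb·in

gear mesh 156/33 = 4.7273 → τ = 28·4.7273 = 132.36 lb·in
gear mesh 155/36 = 4.3056 → τ = 132.36·4.3056 = 569.9 lb·in
gear mesh 23/88 = 0.26136 → τ = 569.9·0.26136 = 148.95 lb·in
gear mesh 127/48 = 2.6458 → τ = 148.95·2.6458 = 394.1 lb·in
gear mesh 160/21 = 7.619 → τ = 394.1·7.619 = 3002.7 lb·in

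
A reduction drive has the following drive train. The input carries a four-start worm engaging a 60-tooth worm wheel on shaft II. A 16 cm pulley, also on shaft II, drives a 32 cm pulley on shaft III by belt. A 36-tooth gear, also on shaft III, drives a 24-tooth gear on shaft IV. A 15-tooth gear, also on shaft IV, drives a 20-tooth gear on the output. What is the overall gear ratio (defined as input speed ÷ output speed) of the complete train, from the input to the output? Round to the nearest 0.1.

Each stage contributes driven/driver: worm 60/4 = 15, belt 32/16 = 2, gear mesh 24/36 = 0.66667, gear mesh 20/15 = 1.3333.
Overall: 15 × 2 × 0.66667 × 1.3333 = 26.667.

26.7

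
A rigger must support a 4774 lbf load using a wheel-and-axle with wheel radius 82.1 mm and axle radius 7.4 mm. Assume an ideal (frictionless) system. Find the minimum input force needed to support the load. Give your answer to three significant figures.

430 lbf

Wheel-and-axle MA = R/r = 82.1/7.4 = 11.095.
Effort = load / MA = 4774 / 11.095 = 430.3 lbf.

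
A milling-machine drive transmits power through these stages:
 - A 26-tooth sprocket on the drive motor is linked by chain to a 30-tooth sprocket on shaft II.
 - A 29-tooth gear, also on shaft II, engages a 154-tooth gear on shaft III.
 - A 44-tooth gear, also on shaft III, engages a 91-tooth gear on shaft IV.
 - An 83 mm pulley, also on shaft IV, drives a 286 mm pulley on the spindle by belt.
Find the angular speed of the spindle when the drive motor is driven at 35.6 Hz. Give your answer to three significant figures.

0.815 Hz

chain 30/26 = 1.1538 → 35.6/1.1538 = 30.853 Hz
gear mesh 154/29 = 5.3103 → 30.853/5.3103 = 5.81 Hz
gear mesh 91/44 = 2.0682 → 5.81/2.0682 = 2.8093 Hz
belt 286/83 = 3.4458 → 2.8093/3.4458 = 0.81527 Hz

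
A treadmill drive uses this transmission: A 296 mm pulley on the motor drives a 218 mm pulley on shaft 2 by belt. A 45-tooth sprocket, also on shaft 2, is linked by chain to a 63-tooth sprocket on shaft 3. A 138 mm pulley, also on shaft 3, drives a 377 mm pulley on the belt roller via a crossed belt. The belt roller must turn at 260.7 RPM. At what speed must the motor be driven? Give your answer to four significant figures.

Overall ratio R = 0.73649 × 1.4 × 2.7319 = 2.8168.
Required input speed = output speed × R = 260.7 × 2.8168 = 734.34 RPM.

734.3 RPM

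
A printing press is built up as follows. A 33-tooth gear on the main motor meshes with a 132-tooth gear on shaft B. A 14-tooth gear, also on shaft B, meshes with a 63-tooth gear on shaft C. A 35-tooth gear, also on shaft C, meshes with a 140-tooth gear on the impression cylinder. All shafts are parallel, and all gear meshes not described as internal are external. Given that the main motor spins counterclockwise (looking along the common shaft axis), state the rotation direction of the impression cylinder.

clockwise

the main motor → shaft B: external mesh, 1 reversal → CW.
shaft B → shaft C: external mesh, 1 reversal → CCW.
shaft C → the impression cylinder: external mesh, 1 reversal → CW.
3 reversals in total — an odd number — so the impression cylinder turns opposite to the main motor.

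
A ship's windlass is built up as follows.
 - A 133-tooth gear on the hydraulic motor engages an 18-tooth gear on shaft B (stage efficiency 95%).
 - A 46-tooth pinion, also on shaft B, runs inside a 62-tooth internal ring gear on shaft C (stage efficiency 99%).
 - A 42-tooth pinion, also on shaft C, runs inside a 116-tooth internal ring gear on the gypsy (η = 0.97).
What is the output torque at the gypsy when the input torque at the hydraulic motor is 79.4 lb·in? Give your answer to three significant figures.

36.5 lb·in

Gear mesh: ratio = 18/133 = 0.13534; torque at shaft B = 79.4 × 0.13534 × 0.95 = 10.209 lb·in.
Internal gear: ratio = 62/46 = 1.3478; torque at shaft C = 10.209 × 1.3478 × 0.99 = 13.622 lb·in.
Internal gear: ratio = 116/42 = 2.7619; torque at the gypsy = 13.622 × 2.7619 × 0.97 = 36.493 lb·in.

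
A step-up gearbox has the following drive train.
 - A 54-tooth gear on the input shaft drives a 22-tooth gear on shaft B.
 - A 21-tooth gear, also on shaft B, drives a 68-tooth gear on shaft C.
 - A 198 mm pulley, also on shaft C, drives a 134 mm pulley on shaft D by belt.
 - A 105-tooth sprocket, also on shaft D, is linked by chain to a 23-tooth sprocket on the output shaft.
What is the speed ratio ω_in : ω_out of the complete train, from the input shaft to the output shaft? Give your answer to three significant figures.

Each stage contributes driven/driver: gear mesh 22/54 = 0.40741, gear mesh 68/21 = 3.2381, belt 134/198 = 0.67677, chain 23/105 = 0.21905.
Overall: 0.40741 × 3.2381 × 0.67677 × 0.21905 = 0.19557.

0.196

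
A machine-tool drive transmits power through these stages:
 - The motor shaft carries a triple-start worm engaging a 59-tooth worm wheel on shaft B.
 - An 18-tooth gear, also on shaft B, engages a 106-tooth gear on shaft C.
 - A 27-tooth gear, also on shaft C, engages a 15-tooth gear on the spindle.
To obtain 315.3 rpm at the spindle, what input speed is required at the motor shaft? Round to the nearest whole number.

20287 rpm

Overall ratio R = 19.667 × 5.8889 × 0.55556 = 64.342.
Required input speed = output speed × R = 315.3 × 64.342 = 20287 rpm.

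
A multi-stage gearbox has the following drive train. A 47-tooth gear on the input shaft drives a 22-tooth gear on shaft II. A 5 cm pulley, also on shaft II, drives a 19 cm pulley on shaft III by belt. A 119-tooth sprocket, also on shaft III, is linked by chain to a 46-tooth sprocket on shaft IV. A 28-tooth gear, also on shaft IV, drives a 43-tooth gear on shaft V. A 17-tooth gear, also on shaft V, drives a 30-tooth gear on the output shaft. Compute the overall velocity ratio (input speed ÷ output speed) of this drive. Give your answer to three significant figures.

Each stage contributes driven/driver: gear mesh 22/47 = 0.46809, belt 19/5 = 3.8, chain 46/119 = 0.38655, gear mesh 43/28 = 1.5357, gear mesh 30/17 = 1.7647.
Overall: 0.46809 × 3.8 × 0.38655 × 1.5357 × 1.7647 = 1.8634.

1.86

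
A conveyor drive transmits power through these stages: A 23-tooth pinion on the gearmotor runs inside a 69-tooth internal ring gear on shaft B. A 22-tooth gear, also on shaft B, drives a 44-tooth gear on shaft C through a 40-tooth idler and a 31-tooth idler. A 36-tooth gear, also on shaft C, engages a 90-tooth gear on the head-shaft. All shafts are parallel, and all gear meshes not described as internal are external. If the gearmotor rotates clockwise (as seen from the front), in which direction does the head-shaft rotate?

the gearmotor → shaft B: internal mesh, same direction → CW.
shaft B → shaft C: driver → idler → idler → driven is 3 external meshes, 3 reversals → CCW.
shaft C → the head-shaft: external mesh, 1 reversal → CW.
4 reversals in total — an even number — so the head-shaft turns the same way as the gearmotor.

clockwise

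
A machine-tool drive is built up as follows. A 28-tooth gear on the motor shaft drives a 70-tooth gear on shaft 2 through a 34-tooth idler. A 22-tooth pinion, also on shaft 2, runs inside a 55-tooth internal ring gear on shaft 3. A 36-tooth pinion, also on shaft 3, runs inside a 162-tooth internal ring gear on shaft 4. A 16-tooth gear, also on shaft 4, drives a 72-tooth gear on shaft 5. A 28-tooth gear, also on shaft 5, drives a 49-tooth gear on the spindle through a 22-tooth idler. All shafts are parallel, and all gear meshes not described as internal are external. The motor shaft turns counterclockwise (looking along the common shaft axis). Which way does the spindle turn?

clockwise

the motor shaft → shaft 2: driver → idler → driven is 2 external meshes, 2 reversals → CCW.
shaft 2 → shaft 3: internal mesh, same direction → CCW.
shaft 3 → shaft 4: internal mesh, same direction → CCW.
shaft 4 → shaft 5: external mesh, 1 reversal → CW.
shaft 5 → the spindle: driver → idler → driven is 2 external meshes, 2 reversals → CW.
5 reversals in total — an odd number — so the spindle turns opposite to the motor shaft.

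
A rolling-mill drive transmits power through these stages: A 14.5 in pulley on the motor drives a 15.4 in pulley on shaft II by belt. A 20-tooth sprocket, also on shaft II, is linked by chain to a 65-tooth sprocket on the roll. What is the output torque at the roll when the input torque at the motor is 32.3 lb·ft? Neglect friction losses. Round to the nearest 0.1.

belt 15.4/14.5 = 1.0621 → τ = 32.3·1.0621 = 34.305 lb·ft
chain 65/20 = 3.25 → τ = 34.305·3.25 = 111.49 lb·ft

111.5 lb·ft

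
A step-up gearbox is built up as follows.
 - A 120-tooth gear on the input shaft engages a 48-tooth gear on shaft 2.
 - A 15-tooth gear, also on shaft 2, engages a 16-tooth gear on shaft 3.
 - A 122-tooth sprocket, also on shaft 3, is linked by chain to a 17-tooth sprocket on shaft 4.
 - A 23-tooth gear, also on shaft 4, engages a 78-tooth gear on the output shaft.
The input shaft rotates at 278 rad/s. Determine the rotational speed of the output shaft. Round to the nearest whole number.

gear mesh 48/120 = 0.4 → 278/0.4 = 695 rad/s
gear mesh 16/15 = 1.0667 → 695/1.0667 = 651.56 rad/s
chain 17/122 = 0.13934 → 651.56/0.13934 = 4675.9 rad/s
gear mesh 78/23 = 3.3913 → 4675.9/3.3913 = 1378.8 rad/s

1379 rad/s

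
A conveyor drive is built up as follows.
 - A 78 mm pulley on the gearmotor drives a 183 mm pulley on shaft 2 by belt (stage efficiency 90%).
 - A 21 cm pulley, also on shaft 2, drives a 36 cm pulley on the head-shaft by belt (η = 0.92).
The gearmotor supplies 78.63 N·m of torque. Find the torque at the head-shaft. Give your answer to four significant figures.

261.9 N·m

belt 183/78 = 2.3462 → τ = 78.63·2.3462·0.90 = 166.03 N·m
belt 36/21 = 1.7143 → τ = 166.03·1.7143·0.92 = 261.85 N·m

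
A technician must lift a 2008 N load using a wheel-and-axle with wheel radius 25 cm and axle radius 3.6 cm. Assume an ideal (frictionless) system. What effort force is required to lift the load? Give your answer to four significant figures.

289.2 N

Wheel-and-axle MA = R/r = 25/3.6 = 6.9444.
Effort = load / MA = 2008 / 6.9444 = 289.15 N.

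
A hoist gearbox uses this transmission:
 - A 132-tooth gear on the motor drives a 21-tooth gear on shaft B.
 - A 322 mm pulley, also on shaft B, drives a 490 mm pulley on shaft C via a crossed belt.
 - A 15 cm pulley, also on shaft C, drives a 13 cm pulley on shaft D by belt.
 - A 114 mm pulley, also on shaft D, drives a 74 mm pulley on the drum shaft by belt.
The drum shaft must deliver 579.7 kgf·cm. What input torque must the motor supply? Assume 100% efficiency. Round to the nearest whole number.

Overall ratio R = 0.15909 × 1.5217 × 0.86667 × 0.64912 = 0.1362.
Input torque = output torque / R = 579.7 / 0.1362 = 4256.4 kgf·cm.

4256 kgf·cm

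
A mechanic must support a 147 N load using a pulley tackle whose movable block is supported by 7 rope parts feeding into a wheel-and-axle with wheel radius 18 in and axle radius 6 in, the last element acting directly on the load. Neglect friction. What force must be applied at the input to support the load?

7 N

Block-and-tackle MA = number of supporting rope parts = 7.
Wheel-and-axle MA = R/r = 18/6 = 3.
Combined ideal MA = 7 × 3 = 21.
Effort = load / MA = 147 / 21 = 7 N.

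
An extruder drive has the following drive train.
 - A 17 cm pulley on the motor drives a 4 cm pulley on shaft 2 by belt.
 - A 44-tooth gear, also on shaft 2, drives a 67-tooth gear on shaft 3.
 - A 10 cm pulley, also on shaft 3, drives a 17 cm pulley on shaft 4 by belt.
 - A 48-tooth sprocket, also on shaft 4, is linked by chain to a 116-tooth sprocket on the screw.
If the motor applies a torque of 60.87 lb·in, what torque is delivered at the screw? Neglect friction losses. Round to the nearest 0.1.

After the belt (4/17): 60.87 × 0.23529 = 14.322 lb·in
After the gear mesh (67/44): 14.322 × 1.5227 = 21.809 lb·in
After the belt (17/10): 21.809 × 1.7 = 37.075 lb·in
After the chain (116/48): 37.075 × 2.4167 = 89.599 lb·in

89.6 lb·in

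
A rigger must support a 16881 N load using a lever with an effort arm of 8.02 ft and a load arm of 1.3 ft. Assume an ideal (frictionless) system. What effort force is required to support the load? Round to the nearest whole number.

Lever MA = effort arm / load arm = 8.02/1.3 = 6.1692.
Effort = load / MA = 16881 / 6.1692 = 2736.3 N.

2736 N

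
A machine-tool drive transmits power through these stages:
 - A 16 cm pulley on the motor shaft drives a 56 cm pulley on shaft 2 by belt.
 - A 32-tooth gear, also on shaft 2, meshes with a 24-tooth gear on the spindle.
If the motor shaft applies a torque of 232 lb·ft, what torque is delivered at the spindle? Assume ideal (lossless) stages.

609 lb·ft

belt 56/16 = 3.5 → τ = 232·3.5 = 812 lb·ft
gear mesh 24/32 = 0.75 → τ = 812·0.75 = 609 lb·ft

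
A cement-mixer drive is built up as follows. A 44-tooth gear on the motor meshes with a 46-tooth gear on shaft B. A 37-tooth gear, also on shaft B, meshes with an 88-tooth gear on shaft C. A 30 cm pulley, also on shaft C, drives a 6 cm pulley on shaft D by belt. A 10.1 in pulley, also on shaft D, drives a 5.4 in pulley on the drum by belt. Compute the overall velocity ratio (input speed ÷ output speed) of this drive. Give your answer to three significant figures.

0.266

Each stage contributes driven/driver: gear mesh 46/44 = 1.0455, gear mesh 88/37 = 2.3784, belt 6/30 = 0.2, belt 5.4/10.1 = 0.53465.
Overall: 1.0455 × 2.3784 × 0.2 × 0.53465 = 0.26588.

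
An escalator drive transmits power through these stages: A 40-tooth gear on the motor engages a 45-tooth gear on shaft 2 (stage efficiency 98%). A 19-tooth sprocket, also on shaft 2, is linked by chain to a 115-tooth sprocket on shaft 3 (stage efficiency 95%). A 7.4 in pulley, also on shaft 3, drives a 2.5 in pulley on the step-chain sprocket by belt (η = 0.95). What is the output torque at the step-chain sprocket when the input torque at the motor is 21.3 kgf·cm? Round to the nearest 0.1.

43.3 kgf·cm

After the gear mesh (45/40): 21.3 × 1.125 × 0.98 = 23.483 kgf·cm
After the chain (115/19): 23.483 × 6.0526 × 0.95 = 135.03 kgf·cm
After the belt (2.5/7.4): 135.03 × 0.33784 × 0.95 = 43.337 kgf·cm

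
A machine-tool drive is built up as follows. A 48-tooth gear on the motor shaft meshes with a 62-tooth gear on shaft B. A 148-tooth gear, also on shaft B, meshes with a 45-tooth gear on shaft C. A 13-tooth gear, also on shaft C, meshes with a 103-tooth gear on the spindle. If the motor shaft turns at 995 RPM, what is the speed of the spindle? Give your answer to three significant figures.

gear mesh 62/48 = 1.2917 → 995/1.2917 = 770.32 RPM
gear mesh 45/148 = 0.30405 → 770.32/0.30405 = 2533.5 RPM
gear mesh 103/13 = 7.9231 → 2533.5/7.9231 = 319.76 RPM

320 RPM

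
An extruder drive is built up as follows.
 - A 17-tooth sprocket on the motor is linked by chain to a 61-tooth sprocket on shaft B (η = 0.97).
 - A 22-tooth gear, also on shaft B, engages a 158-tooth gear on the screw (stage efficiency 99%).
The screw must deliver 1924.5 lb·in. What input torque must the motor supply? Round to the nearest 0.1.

77.8 lb·in

Overall ratio R = 3.5882 × 7.1818 = 25.77; overall efficiency η = 0.97 × 0.99 = 0.9603.
Input torque = output torque / (R × η) = 1924.5 / (25.77 × 0.9603) = 77.767 lb·in.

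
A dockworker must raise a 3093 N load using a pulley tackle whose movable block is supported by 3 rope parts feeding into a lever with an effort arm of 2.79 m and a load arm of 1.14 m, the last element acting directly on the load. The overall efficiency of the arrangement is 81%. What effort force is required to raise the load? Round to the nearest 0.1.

Block-and-tackle MA = number of supporting rope parts = 3.
Lever MA = effort arm / load arm = 2.79/1.14 = 2.4474.
Combined ideal MA = 3 × 2.4474 = 7.3421.
Actual MA = 7.3421 × 0.81 = 5.9471.
Effort = load / actual MA = 3093 / 5.9471 = 520.08 N.

520.1 N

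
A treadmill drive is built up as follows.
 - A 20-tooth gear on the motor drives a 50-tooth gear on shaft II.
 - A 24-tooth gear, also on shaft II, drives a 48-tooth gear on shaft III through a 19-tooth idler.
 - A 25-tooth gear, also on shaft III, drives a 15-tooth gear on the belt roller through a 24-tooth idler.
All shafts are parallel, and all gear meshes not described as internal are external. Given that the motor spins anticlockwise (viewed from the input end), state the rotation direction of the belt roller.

the motor → shaft II: external mesh, 1 reversal → CW.
shaft II → shaft III: driver → idler → driven is 2 external meshes, 2 reversals → CW.
shaft III → the belt roller: driver → idler → driven is 2 external meshes, 2 reversals → CW.
5 reversals in total — an odd number — so the belt roller turns opposite to the motor.

clockwise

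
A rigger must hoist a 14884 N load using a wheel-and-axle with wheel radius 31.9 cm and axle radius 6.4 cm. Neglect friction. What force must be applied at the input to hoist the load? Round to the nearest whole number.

2986 N

Wheel-and-axle MA = R/r = 31.9/6.4 = 4.9844.
Effort = load / MA = 14884 / 4.9844 = 2986.1 N.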